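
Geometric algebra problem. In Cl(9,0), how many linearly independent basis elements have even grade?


Even subalgebra dimension = 2^(n-1)
n = 9 + 0 = 9
2^(9 - 1) = 2^8 = 256
Verification: sum of C(9,k) for even k = 1 + 36 + 126 + 84 + 9 = 256
Result = 256


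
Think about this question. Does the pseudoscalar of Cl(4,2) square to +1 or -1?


The pseudoscalar I = e1...e_n (product of all n generators) of Cl(p,q) satisfies I^2 = (-1)^(q + n(n-1)/2).
p = 4, q = 2, n = p + q = 6
n(n-1)/2 = 6 * 5 / 2 = 15
Exponent = q + n(n-1)/2 = 2 + 15 = 17
I^2 = (-1)^17 = -1


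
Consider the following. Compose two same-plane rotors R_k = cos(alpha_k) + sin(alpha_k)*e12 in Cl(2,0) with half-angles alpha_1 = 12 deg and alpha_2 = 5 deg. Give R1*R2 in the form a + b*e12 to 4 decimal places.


Same-plane rotors commute and their half-angles add:
R1*R2 = cos(a1 + a2) + sin(a1 + a2)*e12.
a1 + a2 = 12 + 5 = 17 deg
cos(17 deg) = 0.9563
sin(17 deg) = 0.2924
R1*R2 = 0.9563 + 0.2924*e12


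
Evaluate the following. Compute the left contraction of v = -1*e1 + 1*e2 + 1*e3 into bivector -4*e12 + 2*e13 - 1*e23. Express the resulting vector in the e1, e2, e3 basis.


Left contraction v _| B = <vB>_1 (grade-1 part of the geometric product vB).
Using e1_|e12 = e2, e2_|e12 = -e1, e1_|e13 = e3, e3_|e13 = -e1, e2_|e23 = e3, e3_|e23 = -e2:
e1 coeff: -v2*b12 - v3*b13 = -(1)*(-4) - (1)*(2) = 2
e2 coeff: v1*b12 - v3*b23 = (-1)*(-4) - (1)*(-1) = 5
e3 coeff: v1*b13 + v2*b23 = (-1)*(2) + (1)*(-1) = -3
v _| B = 2*e1 + 5*e2 - 3*e3


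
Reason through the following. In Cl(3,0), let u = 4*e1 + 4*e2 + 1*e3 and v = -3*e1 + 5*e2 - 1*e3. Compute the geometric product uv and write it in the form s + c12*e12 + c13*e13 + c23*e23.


In Cl(3,0): e_i^2 = 1, e_ie_j = -e_je_i for i != j.
Scalar part = u . v = 4*(-3) + 4*5 + 1*(-1)
= -12 + 20 + (-1) = 7
e12 coeff = 4*5 - 4*(-3) = 20 - (-12) = 32
e13 coeff = 4*(-1) - 1*(-3) = -4 - (-3) = -1
e23 coeff = 4*(-1) - 1*5 = -4 - 5 = -9
uv = 7 + 32*e12 - 1*e13 - 9*e23


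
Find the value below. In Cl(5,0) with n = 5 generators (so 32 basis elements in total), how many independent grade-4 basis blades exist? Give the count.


Number of grade-k basis blades in Cl(p,q) with n = p + q is C(n, k).
n = 5 + 0 = 5
C(5, 4) = 5! / (4! * 1!)
= 120 / (24 * 1)
= 5


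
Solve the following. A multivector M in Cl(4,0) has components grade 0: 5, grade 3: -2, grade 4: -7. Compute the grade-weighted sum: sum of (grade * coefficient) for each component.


Grade-weighted sum = sum of grade_k * coefficient_k
0*5 = 0
3*(-2) = -6
4*(-7) = -28
Total = 0 + (-6) + (-28) = -34


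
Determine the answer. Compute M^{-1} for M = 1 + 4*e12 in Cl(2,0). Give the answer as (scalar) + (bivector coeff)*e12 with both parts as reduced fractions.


M = 1 + 4*e12, where e12^2 = -1.
Since M commutes with its reverse ~M = a - b*e12, M * ~M = a^2 - b^2*e12^2 = a^2 + b^2.
So M^{-1} = ~M / (a^2 + b^2) = (a - b*e12)/(a^2 + b^2).
a^2 + b^2 = 1 + 16 = 17
Scalar part = 1/17 = 1/17
Bivector coeff = -4/17 = -4/17
M^{-1} = 1/17 - 4/17*e12


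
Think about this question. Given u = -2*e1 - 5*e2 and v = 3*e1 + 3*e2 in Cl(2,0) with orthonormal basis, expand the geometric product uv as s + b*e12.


Expand: (-2*e1 - 5*e2)(3*e1 + 3*e2)
= (-2)*3*e1e1 + (-2)*3*e1e2 + (-5)*3*e2e1 + (-5)*3*e2e2
Using e1^2 = e2^2 = 1, e2e1 = -e1e2:
Scalar part s = (-2)*3 + (-5)*3 = -6 + (-15) = -21
Bivector part b = (-2)*3 - (-5)*3 = -6 - (-15) = 9
uv = -21 + 9*e12


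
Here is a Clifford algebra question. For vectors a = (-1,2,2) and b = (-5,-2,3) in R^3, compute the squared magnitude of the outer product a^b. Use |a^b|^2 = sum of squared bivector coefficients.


a wedge b = (a1*b2 - a2*b1)*e12 + (a1*b3 - a3*b1)*e13 + (a2*b3 - a3*b2)*e23
e12 coeff: (-1)*(-2) - 2*(-5) = 2 - (-10) = 12
e13 coeff: (-1)*3 - 2*(-5) = -3 - (-10) = 7
e23 coeff: 2*3 - 2*(-2) = 6 - (-4) = 10
|a wedge b|^2 = 12^2 + 7^2 + 10^2
= 144 + 49 + 100
= 293


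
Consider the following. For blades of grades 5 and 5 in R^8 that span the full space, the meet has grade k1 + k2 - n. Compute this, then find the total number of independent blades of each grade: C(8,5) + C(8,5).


Meet grade = grade(A) + grade(B) - n
= 5 + 5 - 8 = 2
C(8,5) = 56
C(8,5) = 56
dim_A + dim_B = 56 + 56 = 112


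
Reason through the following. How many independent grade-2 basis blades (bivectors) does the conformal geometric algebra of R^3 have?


The conformal model of R^3 uses Cl(4,1) with m = 3 + 2 = 5 generators.
Number of grade-2 blades = C(m, 2) = C(5, 2)
= 5*4/2 = 10


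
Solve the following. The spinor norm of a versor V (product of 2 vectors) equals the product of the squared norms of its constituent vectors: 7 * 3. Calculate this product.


Spinor norm N(V) = |v1|^2 * |v2|^2 * ... * |v2|^2
= 7 * 3
Running product: 7, 21
N(V) = 21


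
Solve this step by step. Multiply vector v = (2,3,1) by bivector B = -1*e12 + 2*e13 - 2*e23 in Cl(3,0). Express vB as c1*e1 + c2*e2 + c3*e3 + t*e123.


vB has grade-1 (vector) and grade-3 (trivector) parts: vB = (v _| B) + (v ^ B).
Vector part <vB>_1:
  e1: -v2*b12 - v3*b13 = -(3)*(-1) - (1)*(2) = 1
  e2: v1*b12 - v3*b23 = (2)*(-1) - (1)*(-2) = 0
  e3: v1*b13 + v2*b23 = (2)*(2) + (3)*(-2) = -2
Trivector part <vB>_3:
  e123: v1*b23 - v2*b13 + v3*b12 = (2)*(-2) - (3)*(2) + (1)*(-1) = -11
vB = 1*e1 + 0*e2 - 2*e3 - 11*e123


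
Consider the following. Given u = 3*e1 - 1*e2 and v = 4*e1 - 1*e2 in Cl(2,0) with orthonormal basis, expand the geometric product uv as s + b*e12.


Expand: (3*e1 - 1*e2)(4*e1 - 1*e2)
= 3*4*e1e1 + 3*(-1)*e1e2 + (-1)*4*e2e1 + (-1)*(-1)*e2e2
Using e1^2 = e2^2 = 1, e2e1 = -e1e2:
Scalar part s = 3*4 + (-1)*(-1) = 12 + 1 = 13
Bivector part b = 3*(-1) - (-1)*4 = -3 - (-4) = 1
uv = 13 + 1*e12


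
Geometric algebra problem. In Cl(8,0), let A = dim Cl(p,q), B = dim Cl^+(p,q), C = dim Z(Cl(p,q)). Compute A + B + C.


n = 8 + 0 = 8
Total dim = 2^8 = 256
Even subalgebra dim = 2^7 = 128
n is even, so center dim = 1
Sum = 256 + 128 + 1 = 385


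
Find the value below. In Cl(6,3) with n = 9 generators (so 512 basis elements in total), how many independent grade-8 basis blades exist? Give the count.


Number of grade-k basis blades in Cl(p,q) with n = p + q is C(n, k).
n = 6 + 3 = 9
C(9, 8) = 9! / (8! * 1!)
= 362880 / (40320 * 1)
= 9


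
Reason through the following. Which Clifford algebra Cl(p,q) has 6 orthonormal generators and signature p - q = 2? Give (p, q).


We need p + q = 6 and p - q = 2.
Adding: 2p = 6 + 2 = 8, so p = 4.
Then q = 6 - 4 = 2.
(p, q) = (4, 2)


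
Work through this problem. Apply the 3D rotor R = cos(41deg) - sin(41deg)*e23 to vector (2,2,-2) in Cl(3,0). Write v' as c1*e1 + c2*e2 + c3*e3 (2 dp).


Rotor R = cos(41deg) - sin(41deg)*e23
Rotation angle theta = 2 * 41 = 82 degrees in the e23 plane (e2 -> e3).
The component perpendicular to the plane (e1) is invariant: v'_1 = v1 = 2.00
cos(82deg) = 0.1392, sin(82deg) = 0.9903
v'_2 = v2*cos(theta) - v3*sin(theta) = 2*0.1392 - (-2)*0.9903 = 2.26
v'_3 = v2*sin(theta) + v3*cos(theta) = 2*0.9903 + (-2)*0.1392 = 1.70
v' = 2.00*e1 + 2.26*e2 + 1.70*e3


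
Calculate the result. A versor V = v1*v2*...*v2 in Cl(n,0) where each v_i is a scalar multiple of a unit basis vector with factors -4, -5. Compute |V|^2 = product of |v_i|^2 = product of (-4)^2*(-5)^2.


Each vector v_i has |v_i|^2 = s_i^2
Squared scales: (-4)^2 = 16, (-5)^2 = 25
|V|^2 = 16 * 25
= 400


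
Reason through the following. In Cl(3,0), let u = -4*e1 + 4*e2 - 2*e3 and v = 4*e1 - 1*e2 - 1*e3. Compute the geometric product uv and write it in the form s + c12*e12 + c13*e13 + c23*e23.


In Cl(3,0): e_i^2 = 1, e_ie_j = -e_je_i for i != j.
Scalar part = u . v = (-4)*4 + 4*(-1) + (-2)*(-1)
= -16 + (-4) + 2 = -18
e12 coeff = (-4)*(-1) - 4*4 = 4 - 16 = -12
e13 coeff = (-4)*(-1) - (-2)*4 = 4 - (-8) = 12
e23 coeff = 4*(-1) - (-2)*(-1) = -4 - 2 = -6
uv = -18 - 12*e12 + 12*e13 - 6*e23


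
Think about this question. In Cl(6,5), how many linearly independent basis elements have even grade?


Even subalgebra dimension = 2^(n-1)
n = 6 + 5 = 11
2^(11 - 1) = 2^10 = 1024
Verification: sum of C(11,k) for even k = 1 + 55 + 330 + 462 + 165 + 11 = 1024
Result = 1024


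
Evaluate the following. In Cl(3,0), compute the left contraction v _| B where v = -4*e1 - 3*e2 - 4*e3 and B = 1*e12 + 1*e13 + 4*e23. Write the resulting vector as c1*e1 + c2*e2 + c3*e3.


Left contraction v _| B = <vB>_1 (grade-1 part of the geometric product vB).
Using e1_|e12 = e2, e2_|e12 = -e1, e1_|e13 = e3, e3_|e13 = -e1, e2_|e23 = e3, e3_|e23 = -e2:
e1 coeff: -v2*b12 - v3*b13 = -(-3)*(1) - (-4)*(1) = 7
e2 coeff: v1*b12 - v3*b23 = (-4)*(1) - (-4)*(4) = 12
e3 coeff: v1*b13 + v2*b23 = (-4)*(1) + (-3)*(4) = -16
v _| B = 7*e1 + 12*e2 - 16*e3


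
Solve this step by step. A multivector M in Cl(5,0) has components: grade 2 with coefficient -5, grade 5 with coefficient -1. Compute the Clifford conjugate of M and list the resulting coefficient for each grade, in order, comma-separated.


Clifford conjugate sign for grade k: (-1)^(k(k+1)/2)
Grade 2: (-1)^(2*3/2) = (-1)^3 = -1, coeff -5 -> 5
Grade 5: (-1)^(5*6/2) = (-1)^15 = -1, coeff -1 -> 1
Conjugated coefficients: 5, 1


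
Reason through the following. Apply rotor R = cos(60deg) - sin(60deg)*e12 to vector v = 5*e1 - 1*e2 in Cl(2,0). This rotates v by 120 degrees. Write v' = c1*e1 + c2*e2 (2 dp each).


Rotor R = cos(60deg) - sin(60deg)*e12
Rotation angle theta = 2 * 60 = 120 degrees
v' = R*v*~R rotates v by theta.
cos(120deg) = -0.5000, sin(120deg) = 0.8660
v'_1 = 5*cos(120deg) - (-1)*sin(120deg)
= 5*(-0.5000) - (-1)*0.8660
= -1.63
v'_2 = 5*sin(120deg) + (-1)*cos(120deg)
= 5*0.8660 + (-1)*(-0.5000)
= 4.83
v' = -1.63*e1 + 4.83*e2


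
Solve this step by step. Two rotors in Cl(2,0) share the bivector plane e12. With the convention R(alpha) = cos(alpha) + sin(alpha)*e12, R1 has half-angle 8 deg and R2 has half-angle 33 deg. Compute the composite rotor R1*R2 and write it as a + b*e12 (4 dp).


Same-plane rotors commute and their half-angles add:
R1*R2 = cos(a1 + a2) + sin(a1 + a2)*e12.
a1 + a2 = 8 + 33 = 41 deg
cos(41 deg) = 0.7547
sin(41 deg) = 0.6561
R1*R2 = 0.7547 + 0.6561*e12


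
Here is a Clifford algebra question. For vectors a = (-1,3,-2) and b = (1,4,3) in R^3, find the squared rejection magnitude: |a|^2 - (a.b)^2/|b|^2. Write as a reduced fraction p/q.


|a|^2 = (-1)^2 + 3^2 + (-2)^2 = 14
|b|^2 = 1^2 + 4^2 + 3^2 = 26
a . b = (-1)*1 + 3*4 + (-2)*3 = 5
(a.b)^2 = 5^2 = 25
|rej|^2 = 14 - 25/26
= (364 - 25)/26
= 339/26
In lowest terms: 339/26


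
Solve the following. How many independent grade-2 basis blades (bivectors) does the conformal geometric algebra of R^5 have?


The conformal model of R^5 uses Cl(6,1) with m = 5 + 2 = 7 generators.
Number of grade-2 blades = C(m, 2) = C(7, 2)
= 7*6/2 = 21


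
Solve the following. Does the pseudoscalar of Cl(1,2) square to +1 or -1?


The pseudoscalar I = e1...e_n (product of all n generators) of Cl(p,q) satisfies I^2 = (-1)^(q + n(n-1)/2).
p = 1, q = 2, n = p + q = 3
n(n-1)/2 = 3 * 2 / 2 = 3
Exponent = q + n(n-1)/2 = 2 + 3 = 5
I^2 = (-1)^5 = -1


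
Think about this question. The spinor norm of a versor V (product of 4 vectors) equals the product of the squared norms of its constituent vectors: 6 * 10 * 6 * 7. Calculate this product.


Spinor norm N(V) = |v1|^2 * |v2|^2 * ... * |v4|^2
= 6 * 10 * 6 * 7
Running product: 6, 60, 360, 2520
N(V) = 2520


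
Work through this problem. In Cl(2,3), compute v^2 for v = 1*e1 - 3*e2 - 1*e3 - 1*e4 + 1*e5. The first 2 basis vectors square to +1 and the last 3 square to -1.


v^2 = sum of c_i^2 * e_i^2
Positive signature terms (e_i^2 = +1): 1^2 + (-3)^2 = 10
Negative signature terms (e_j^2 = -1): (-1)^2 + (-1)^2 + 1^2 = 3
v^2 = 10 - 3 = 7


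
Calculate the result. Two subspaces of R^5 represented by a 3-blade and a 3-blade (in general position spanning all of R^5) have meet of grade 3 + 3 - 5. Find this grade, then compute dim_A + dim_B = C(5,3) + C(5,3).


Meet grade = grade(A) + grade(B) - n
= 3 + 3 - 5 = 1
C(5,3) = 10
C(5,3) = 10
dim_A + dim_B = 10 + 10 = 20


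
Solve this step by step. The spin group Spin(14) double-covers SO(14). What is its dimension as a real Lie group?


Spin(n) double-covers SO(n); both have Lie algebra so(n) of dimension n(n-1)/2.
n = 14
n(n-1) = 14 * 13 = 182
dim Spin(14) = 182/2 = 91


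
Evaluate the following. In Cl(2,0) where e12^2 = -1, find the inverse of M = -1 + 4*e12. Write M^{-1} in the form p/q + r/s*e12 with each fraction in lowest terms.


M = -1 + 4*e12, where e12^2 = -1.
Since M commutes with its reverse ~M = a - b*e12, M * ~M = a^2 - b^2*e12^2 = a^2 + b^2.
So M^{-1} = ~M / (a^2 + b^2) = (a - b*e12)/(a^2 + b^2).
a^2 + b^2 = 1 + 16 = 17
Scalar part = -1/17 = -1/17
Bivector coeff = -4/17 = -4/17
M^{-1} = -1/17 - 4/17*e12


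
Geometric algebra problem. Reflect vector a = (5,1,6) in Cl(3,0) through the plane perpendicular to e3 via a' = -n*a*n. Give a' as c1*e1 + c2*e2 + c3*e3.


Reflection formula: a' = -n*a*n, with n = e3 (unit vector, n^2 = 1).
For reflection through hyperplane perp to e3:
The component along e3 flips sign, others stay.
a = (5, 1, 6)
a' = (5, 1, -6)
a' = 5*e1 + 1*e2 - 6*e3


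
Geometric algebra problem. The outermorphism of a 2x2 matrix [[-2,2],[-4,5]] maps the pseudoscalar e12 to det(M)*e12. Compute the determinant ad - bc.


The outermorphism of a linear map f sends e1^e2 to f(e1)^f(e2).
f(e1) = -2*e1 - 4*e2
f(e2) = 2*e1 + 5*e2
f(e1) ^ f(e2) = (-2*e1 - 4*e2) ^ (2*e1 + 5*e2)
= (-2)*5*e12 + (-4)*2*e21
= (-10 - (-8))*e12
= -2*e12
Coefficient = -2


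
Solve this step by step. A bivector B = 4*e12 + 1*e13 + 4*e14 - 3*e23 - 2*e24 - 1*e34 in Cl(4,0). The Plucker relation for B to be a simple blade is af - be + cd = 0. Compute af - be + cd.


Plucker relation: af - be + cd
a*f = 4*(-1) = -4
b*e = 1*(-2) = -2
c*d = 4*(-3) = -12
af - be + cd = -4 - (-2) + (-12)
= -14


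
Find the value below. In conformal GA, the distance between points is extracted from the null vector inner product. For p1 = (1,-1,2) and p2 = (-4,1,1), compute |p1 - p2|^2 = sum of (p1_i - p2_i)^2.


p1 - p2 = (5, -2, 1)
|p1 - p2|^2 = 5^2 + (-2)^2 + 1^2
= 25 + 4 + 1
= 30


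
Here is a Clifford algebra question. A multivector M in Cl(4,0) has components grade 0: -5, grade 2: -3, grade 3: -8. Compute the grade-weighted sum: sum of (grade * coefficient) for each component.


Grade-weighted sum = sum of grade_k * coefficient_k
0*(-5) = 0
2*(-3) = -6
3*(-8) = -24
Total = 0 + (-6) + (-24) = -30


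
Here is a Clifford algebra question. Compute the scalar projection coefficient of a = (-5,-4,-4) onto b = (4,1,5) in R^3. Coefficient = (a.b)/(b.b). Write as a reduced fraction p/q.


Projection coefficient = (a . b) / (b . b)
a . b = (-5)*4 + (-4)*1 + (-4)*5
= -20 + (-4) + (-20) = -44
b . b = 4^2 + 1^2 + 5^2
= 16 + 1 + 25 = 42
Coefficient = -44/42
In lowest terms: -22/21


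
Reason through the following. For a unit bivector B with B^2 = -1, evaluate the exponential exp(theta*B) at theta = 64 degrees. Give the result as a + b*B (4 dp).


For a unit bivector B with B^2 = -1, the exponential series gives
e^(theta*B) = cos(theta) + sin(theta)*B (the GA analogue of Euler's formula).
theta = 64 degrees = 1.117011 rad
cos(64 deg) = 0.4384
sin(64 deg) = 0.8988
exp(theta*B) = 0.4384 + 0.8988*B


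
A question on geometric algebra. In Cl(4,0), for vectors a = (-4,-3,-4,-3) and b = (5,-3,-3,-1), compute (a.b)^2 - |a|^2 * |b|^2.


a . b = (-4)*5 + (-3)*(-3) + (-4)*(-3) + (-3)*(-1)
= -20 + 9 + 12 + 3 = 4
|a|^2 = (-4)^2 + (-3)^2 + (-4)^2 + (-3)^2 = 50
|b|^2 = 5^2 + (-3)^2 + (-3)^2 + (-1)^2 = 44
(a.b)^2 = 4^2 = 16
|a|^2 * |b|^2 = 50 * 44 = 2200
Result = 16 - 2200 = -2184


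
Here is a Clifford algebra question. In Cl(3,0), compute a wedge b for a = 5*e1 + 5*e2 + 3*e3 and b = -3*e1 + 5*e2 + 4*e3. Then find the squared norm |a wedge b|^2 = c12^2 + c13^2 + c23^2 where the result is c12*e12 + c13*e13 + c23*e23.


a wedge b = (a1*b2 - a2*b1)*e12 + (a1*b3 - a3*b1)*e13 + (a2*b3 - a3*b2)*e23
e12 coeff: 5*5 - 5*(-3) = 25 - (-15) = 40
e13 coeff: 5*4 - 3*(-3) = 20 - (-9) = 29
e23 coeff: 5*4 - 3*5 = 20 - 15 = 5
|a wedge b|^2 = 40^2 + 29^2 + 5^2
= 1600 + 841 + 25
= 2466


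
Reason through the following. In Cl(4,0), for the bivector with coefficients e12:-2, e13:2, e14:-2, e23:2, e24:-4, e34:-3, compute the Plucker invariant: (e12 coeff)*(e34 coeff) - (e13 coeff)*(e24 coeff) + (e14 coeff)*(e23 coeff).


Plucker relation: af - be + cd
a*f = (-2)*(-3) = 6
b*e = 2*(-4) = -8
c*d = (-2)*2 = -4
af - be + cd = 6 - (-8) + (-4)
= 10


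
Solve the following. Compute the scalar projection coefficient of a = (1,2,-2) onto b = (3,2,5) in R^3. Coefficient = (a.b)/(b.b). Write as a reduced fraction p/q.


Projection coefficient = (a . b) / (b . b)
a . b = 1*3 + 2*2 + (-2)*5
= 3 + 4 + (-10) = -3
b . b = 3^2 + 2^2 + 5^2
= 9 + 4 + 25 = 38
Coefficient = -3/38
In lowest terms: -3/38


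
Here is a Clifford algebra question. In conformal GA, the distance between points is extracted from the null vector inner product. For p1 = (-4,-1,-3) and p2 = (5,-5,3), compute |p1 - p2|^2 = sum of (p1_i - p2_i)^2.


p1 - p2 = (-9, 4, -6)
|p1 - p2|^2 = (-9)^2 + 4^2 + (-6)^2
= 81 + 16 + 36
= 133


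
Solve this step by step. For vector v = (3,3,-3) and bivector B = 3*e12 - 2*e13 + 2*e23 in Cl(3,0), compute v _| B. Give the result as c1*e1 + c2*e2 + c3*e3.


Left contraction v _| B = <vB>_1 (grade-1 part of the geometric product vB).
Using e1_|e12 = e2, e2_|e12 = -e1, e1_|e13 = e3, e3_|e13 = -e1, e2_|e23 = e3, e3_|e23 = -e2:
e1 coeff: -v2*b12 - v3*b13 = -(3)*(3) - (-3)*(-2) = -15
e2 coeff: v1*b12 - v3*b23 = (3)*(3) - (-3)*(2) = 15
e3 coeff: v1*b13 + v2*b23 = (3)*(-2) + (3)*(2) = 0
v _| B = -15*e1 + 15*e2 + 0*e3


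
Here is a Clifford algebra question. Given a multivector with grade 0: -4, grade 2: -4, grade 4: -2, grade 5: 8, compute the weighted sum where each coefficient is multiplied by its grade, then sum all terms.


Grade-weighted sum = sum of grade_k * coefficient_k
0*(-4) = 0
2*(-4) = -8
4*(-2) = -8
5*8 = 40
Total = 0 + (-8) + (-8) + 40 = 24


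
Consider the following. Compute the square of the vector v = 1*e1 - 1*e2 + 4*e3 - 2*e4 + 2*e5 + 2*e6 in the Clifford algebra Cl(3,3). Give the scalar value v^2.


v^2 = sum of c_i^2 * e_i^2
Positive signature terms (e_i^2 = +1): 1^2 + (-1)^2 + 4^2 = 18
Negative signature terms (e_j^2 = -1): (-2)^2 + 2^2 + 2^2 = 12
v^2 = 18 - 12 = 6


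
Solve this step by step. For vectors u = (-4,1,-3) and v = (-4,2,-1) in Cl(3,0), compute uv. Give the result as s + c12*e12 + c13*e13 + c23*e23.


In Cl(3,0): e_i^2 = 1, e_ie_j = -e_je_i for i != j.
Scalar part = u . v = (-4)*(-4) + 1*2 + (-3)*(-1)
= 16 + 2 + 3 = 21
e12 coeff = (-4)*2 - 1*(-4) = -8 - (-4) = -4
e13 coeff = (-4)*(-1) - (-3)*(-4) = 4 - 12 = -8
e23 coeff = 1*(-1) - (-3)*2 = -1 - (-6) = 5
uv = 21 - 4*e12 - 8*e13 + 5*e23


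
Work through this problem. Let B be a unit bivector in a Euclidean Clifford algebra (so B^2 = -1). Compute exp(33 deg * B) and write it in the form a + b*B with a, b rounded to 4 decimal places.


For a unit bivector B with B^2 = -1, the exponential series gives
e^(theta*B) = cos(theta) + sin(theta)*B (the GA analogue of Euler's formula).
theta = 33 degrees = 0.575959 rad
cos(33 deg) = 0.8387
sin(33 deg) = 0.5446
exp(theta*B) = 0.8387 + 0.5446*B


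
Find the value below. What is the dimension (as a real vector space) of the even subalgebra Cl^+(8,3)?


Even subalgebra dimension = 2^(n-1)
n = 8 + 3 = 11
2^(11 - 1) = 2^10 = 1024
Verification: sum of C(11,k) for even k = 1 + 55 + 330 + 462 + 165 + 11 = 1024
Result = 1024


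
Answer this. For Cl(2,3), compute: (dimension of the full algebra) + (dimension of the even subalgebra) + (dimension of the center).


n = 2 + 3 = 5
Total dim = 2^5 = 32
Even subalgebra dim = 2^4 = 16
n is odd, so center dim = 2
Sum = 32 + 16 + 2 = 50


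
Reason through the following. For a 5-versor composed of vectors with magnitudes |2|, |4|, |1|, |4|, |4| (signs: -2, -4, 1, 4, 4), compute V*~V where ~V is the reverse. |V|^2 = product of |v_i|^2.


Each vector v_i has |v_i|^2 = s_i^2
Squared scales: (-2)^2 = 4, (-4)^2 = 16, 1^2 = 1, 4^2 = 16, 4^2 = 16
|V|^2 = 4 * 16 * 1 * 16 * 16
= 16384


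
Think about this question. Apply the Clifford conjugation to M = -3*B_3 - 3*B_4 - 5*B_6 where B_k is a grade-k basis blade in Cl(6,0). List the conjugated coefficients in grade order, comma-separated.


Clifford conjugate sign for grade k: (-1)^(k(k+1)/2)
Grade 3: (-1)^(3*4/2) = (-1)^6 = 1, coeff -3 -> -3
Grade 4: (-1)^(4*5/2) = (-1)^10 = 1, coeff -3 -> -3
Grade 6: (-1)^(6*7/2) = (-1)^21 = -1, coeff -5 -> 5
Conjugated coefficients: -3, -3, 5


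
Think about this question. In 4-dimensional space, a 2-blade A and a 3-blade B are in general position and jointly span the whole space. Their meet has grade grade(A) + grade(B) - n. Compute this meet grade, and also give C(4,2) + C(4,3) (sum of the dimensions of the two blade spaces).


Meet grade = grade(A) + grade(B) - n
= 2 + 3 - 4 = 1
C(4,2) = 6
C(4,3) = 4
dim_A + dim_B = 6 + 4 = 10


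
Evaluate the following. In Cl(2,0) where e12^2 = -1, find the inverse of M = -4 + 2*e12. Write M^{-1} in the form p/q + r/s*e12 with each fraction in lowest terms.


M = -4 + 2*e12, where e12^2 = -1.
Since M commutes with its reverse ~M = a - b*e12, M * ~M = a^2 - b^2*e12^2 = a^2 + b^2.
So M^{-1} = ~M / (a^2 + b^2) = (a - b*e12)/(a^2 + b^2).
a^2 + b^2 = 16 + 4 = 20
Scalar part = -4/20 = -1/5
Bivector coeff = -2/20 = -1/10
M^{-1} = -1/5 - 1/10*e12


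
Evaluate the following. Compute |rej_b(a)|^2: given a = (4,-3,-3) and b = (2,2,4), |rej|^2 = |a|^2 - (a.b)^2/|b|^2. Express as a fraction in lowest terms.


|a|^2 = 4^2 + (-3)^2 + (-3)^2 = 34
|b|^2 = 2^2 + 2^2 + 4^2 = 24
a . b = 4*2 + (-3)*2 + (-3)*4 = -10
(a.b)^2 = (-10)^2 = 100
|rej|^2 = 34 - 100/24
= (816 - 100)/24
= 716/24
In lowest terms: 179/6


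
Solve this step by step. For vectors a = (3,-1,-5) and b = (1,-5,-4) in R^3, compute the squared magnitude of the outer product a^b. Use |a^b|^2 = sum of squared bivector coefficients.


a wedge b = (a1*b2 - a2*b1)*e12 + (a1*b3 - a3*b1)*e13 + (a2*b3 - a3*b2)*e23
e12 coeff: 3*(-5) - (-1)*1 = -15 - (-1) = -14
e13 coeff: 3*(-4) - (-5)*1 = -12 - (-5) = -7
e23 coeff: (-1)*(-4) - (-5)*(-5) = 4 - 25 = -21
|a wedge b|^2 = (-14)^2 + (-7)^2 + (-21)^2
= 196 + 49 + 441
= 686


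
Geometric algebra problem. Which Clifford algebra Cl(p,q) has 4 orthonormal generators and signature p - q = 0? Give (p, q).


We need p + q = 4 and p - q = 0.
Adding: 2p = 4 + 0 = 4, so p = 2.
Then q = 4 - 2 = 2.
(p, q) = (2, 2)


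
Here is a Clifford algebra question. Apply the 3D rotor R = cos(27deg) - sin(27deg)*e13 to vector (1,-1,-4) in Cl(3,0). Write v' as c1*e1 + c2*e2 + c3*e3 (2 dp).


Rotor R = cos(27deg) - sin(27deg)*e13
Rotation angle theta = 2 * 27 = 54 degrees in the e13 plane (e1 -> e3).
The component perpendicular to the plane (e2) is invariant: v'_2 = v2 = -1.00
cos(54deg) = 0.5878, sin(54deg) = 0.8090
v'_1 = v1*cos(theta) - v3*sin(theta) = 1*0.5878 - (-4)*0.8090 = 3.82
v'_3 = v1*sin(theta) + v3*cos(theta) = 1*0.8090 + (-4)*0.5878 = -1.54
v' = 3.82*e1 - 1.00*e2 - 1.54*e3


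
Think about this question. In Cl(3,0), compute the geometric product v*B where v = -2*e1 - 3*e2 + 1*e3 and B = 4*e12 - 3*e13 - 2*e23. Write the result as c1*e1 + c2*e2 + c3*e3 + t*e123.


vB has grade-1 (vector) and grade-3 (trivector) parts: vB = (v _| B) + (v ^ B).
Vector part <vB>_1:
  e1: -v2*b12 - v3*b13 = -(-3)*(4) - (1)*(-3) = 15
  e2: v1*b12 - v3*b23 = (-2)*(4) - (1)*(-2) = -6
  e3: v1*b13 + v2*b23 = (-2)*(-3) + (-3)*(-2) = 12
Trivector part <vB>_3:
  e123: v1*b23 - v2*b13 + v3*b12 = (-2)*(-2) - (-3)*(-3) + (1)*(4) = -1
vB = 15*e1 - 6*e2 + 12*e3 - 1*e123


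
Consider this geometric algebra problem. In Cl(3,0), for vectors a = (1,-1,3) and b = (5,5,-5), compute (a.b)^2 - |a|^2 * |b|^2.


a . b = 1*5 + (-1)*5 + 3*(-5)
= 5 + (-5) + (-15) = -15
|a|^2 = 1^2 + (-1)^2 + 3^2 = 11
|b|^2 = 5^2 + 5^2 + (-5)^2 = 75
(a.b)^2 = (-15)^2 = 225
|a|^2 * |b|^2 = 11 * 75 = 825
Result = 225 - 825 = -600


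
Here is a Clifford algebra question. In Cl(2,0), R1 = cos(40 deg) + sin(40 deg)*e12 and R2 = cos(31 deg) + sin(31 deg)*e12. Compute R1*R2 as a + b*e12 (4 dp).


Same-plane rotors commute and their half-angles add:
R1*R2 = cos(a1 + a2) + sin(a1 + a2)*e12.
a1 + a2 = 40 + 31 = 71 deg
cos(71 deg) = 0.3256
sin(71 deg) = 0.9455
R1*R2 = 0.3256 + 0.9455*e12


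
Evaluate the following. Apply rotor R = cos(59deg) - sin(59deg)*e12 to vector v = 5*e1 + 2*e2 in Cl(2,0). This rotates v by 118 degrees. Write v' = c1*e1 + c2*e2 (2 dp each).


Rotor R = cos(59deg) - sin(59deg)*e12
Rotation angle theta = 2 * 59 = 118 degrees
v' = R*v*~R rotates v by theta.
cos(118deg) = -0.4695, sin(118deg) = 0.8829
v'_1 = 5*cos(118deg) - 2*sin(118deg)
= 5*(-0.4695) - 2*0.8829
= -4.11
v'_2 = 5*sin(118deg) + 2*cos(118deg)
= 5*0.8829 + 2*(-0.4695)
= 3.48
v' = -4.11*e1 + 3.48*e2


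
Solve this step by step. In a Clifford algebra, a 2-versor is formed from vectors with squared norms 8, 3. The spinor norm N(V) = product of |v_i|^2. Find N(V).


Spinor norm N(V) = |v1|^2 * |v2|^2 * ... * |v2|^2
= 8 * 3
Running product: 8, 24
N(V) = 24


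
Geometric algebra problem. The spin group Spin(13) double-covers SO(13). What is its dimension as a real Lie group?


Spin(n) double-covers SO(n); both have Lie algebra so(n) of dimension n(n-1)/2.
n = 13
n(n-1) = 13 * 12 = 156
dim Spin(13) = 156/2 = 78


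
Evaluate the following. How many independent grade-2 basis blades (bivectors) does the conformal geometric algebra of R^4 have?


The conformal model of R^4 uses Cl(5,1) with m = 4 + 2 = 6 generators.
Number of grade-2 blades = C(m, 2) = C(6, 2)
= 6*5/2 = 15


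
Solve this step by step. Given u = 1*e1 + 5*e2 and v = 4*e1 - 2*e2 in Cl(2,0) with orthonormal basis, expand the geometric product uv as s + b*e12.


Expand: (1*e1 + 5*e2)(4*e1 - 2*e2)
= 1*4*e1e1 + 1*(-2)*e1e2 + 5*4*e2e1 + 5*(-2)*e2e2
Using e1^2 = e2^2 = 1, e2e1 = -e1e2:
Scalar part s = 1*4 + 5*(-2) = 4 + (-10) = -6
Bivector part b = 1*(-2) - 5*4 = -2 - 20 = -22
uv = -6 - 22*e12


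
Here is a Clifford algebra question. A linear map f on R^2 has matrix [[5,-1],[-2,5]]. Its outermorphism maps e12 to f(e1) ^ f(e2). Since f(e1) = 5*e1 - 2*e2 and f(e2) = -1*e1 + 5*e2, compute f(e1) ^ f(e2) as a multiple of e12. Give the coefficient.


The outermorphism of a linear map f sends e1^e2 to f(e1)^f(e2).
f(e1) = 5*e1 - 2*e2
f(e2) = -1*e1 + 5*e2
f(e1) ^ f(e2) = (5*e1 - 2*e2) ^ (-1*e1 + 5*e2)
= 5*5*e12 + (-2)*(-1)*e21
= (25 - 2)*e12
= 23*e12
Coefficient = 23


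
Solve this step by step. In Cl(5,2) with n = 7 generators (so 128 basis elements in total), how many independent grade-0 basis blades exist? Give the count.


Number of grade-k basis blades in Cl(p,q) with n = p + q is C(n, k).
n = 5 + 2 = 7
C(7, 0) = 7! / (0! * 7!)
= 5040 / (1 * 5040)
= 1


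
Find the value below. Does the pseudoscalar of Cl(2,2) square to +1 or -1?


The pseudoscalar I = e1...e_n (product of all n generators) of Cl(p,q) satisfies I^2 = (-1)^(q + n(n-1)/2).
p = 2, q = 2, n = p + q = 4
n(n-1)/2 = 4 * 3 / 2 = 6
Exponent = q + n(n-1)/2 = 2 + 6 = 8
I^2 = (-1)^8 = +1


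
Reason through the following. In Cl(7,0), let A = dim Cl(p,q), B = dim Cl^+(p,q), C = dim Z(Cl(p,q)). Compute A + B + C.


n = 7 + 0 = 7
Total dim = 2^7 = 128
Even subalgebra dim = 2^6 = 64
n is odd, so center dim = 2
Sum = 128 + 64 + 2 = 194


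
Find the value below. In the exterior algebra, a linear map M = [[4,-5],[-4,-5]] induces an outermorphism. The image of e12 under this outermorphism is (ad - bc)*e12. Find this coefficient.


The outermorphism of a linear map f sends e1^e2 to f(e1)^f(e2).
f(e1) = 4*e1 - 4*e2
f(e2) = -5*e1 - 5*e2
f(e1) ^ f(e2) = (4*e1 - 4*e2) ^ (-5*e1 - 5*e2)
= 4*(-5)*e12 + (-4)*(-5)*e21
= (-20 - 20)*e12
= -40*e12
Coefficient = -40


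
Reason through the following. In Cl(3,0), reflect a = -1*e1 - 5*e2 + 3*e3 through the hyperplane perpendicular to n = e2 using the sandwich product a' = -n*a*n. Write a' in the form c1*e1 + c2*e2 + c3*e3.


Reflection formula: a' = -n*a*n, with n = e2 (unit vector, n^2 = 1).
For reflection through hyperplane perp to e2:
The component along e2 flips sign, others stay.
a = (-1, -5, 3)
a' = (-1, 5, 3)
a' = -1*e1 + 5*e2 + 3*e3


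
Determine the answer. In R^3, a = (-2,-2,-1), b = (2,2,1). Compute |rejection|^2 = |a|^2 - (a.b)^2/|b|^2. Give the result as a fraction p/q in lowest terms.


|a|^2 = (-2)^2 + (-2)^2 + (-1)^2 = 9
|b|^2 = 2^2 + 2^2 + 1^2 = 9
a . b = (-2)*2 + (-2)*2 + (-1)*1 = -9
(a.b)^2 = (-9)^2 = 81
|rej|^2 = 9 - 81/9
= (81 - 81)/9
= 0/9
In lowest terms: 0/1


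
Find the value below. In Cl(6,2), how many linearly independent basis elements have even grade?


Even subalgebra dimension = 2^(n-1)
n = 6 + 2 = 8
2^(8 - 1) = 2^7 = 128
Verification: sum of C(8,k) for even k = 1 + 28 + 70 + 28 + 1 = 128
Result = 128


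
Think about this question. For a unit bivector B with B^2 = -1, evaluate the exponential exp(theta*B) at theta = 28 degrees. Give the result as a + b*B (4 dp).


For a unit bivector B with B^2 = -1, the exponential series gives
e^(theta*B) = cos(theta) + sin(theta)*B (the GA analogue of Euler's formula).
theta = 28 degrees = 0.488692 rad
cos(28 deg) = 0.8829
sin(28 deg) = 0.4695
exp(theta*B) = 0.8829 + 0.4695*B


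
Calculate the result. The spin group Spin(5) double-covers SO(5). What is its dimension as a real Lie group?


Spin(n) double-covers SO(n); both have Lie algebra so(n) of dimension n(n-1)/2.
n = 5
n(n-1) = 5 * 4 = 20
dim Spin(5) = 20/2 = 10


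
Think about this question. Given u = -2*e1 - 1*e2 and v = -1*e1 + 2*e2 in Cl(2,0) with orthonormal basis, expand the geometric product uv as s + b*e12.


Expand: (-2*e1 - 1*e2)(-1*e1 + 2*e2)
= (-2)*(-1)*e1e1 + (-2)*2*e1e2 + (-1)*(-1)*e2e1 + (-1)*2*e2e2
Using e1^2 = e2^2 = 1, e2e1 = -e1e2:
Scalar part s = (-2)*(-1) + (-1)*2 = 2 + (-2) = 0
Bivector part b = (-2)*2 - (-1)*(-1) = -4 - 1 = -5
uv = 0 - 5*e12


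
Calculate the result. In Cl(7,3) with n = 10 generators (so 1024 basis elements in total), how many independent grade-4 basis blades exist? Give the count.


Number of grade-k basis blades in Cl(p,q) with n = p + q is C(n, k).
n = 7 + 3 = 10
C(10, 4) = 10! / (4! * 6!)
= 3628800 / (24 * 720)
= 210


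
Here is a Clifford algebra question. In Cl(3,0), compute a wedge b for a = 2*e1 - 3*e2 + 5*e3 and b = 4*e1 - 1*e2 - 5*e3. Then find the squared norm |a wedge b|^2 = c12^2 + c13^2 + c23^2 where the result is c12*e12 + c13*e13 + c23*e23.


a wedge b = (a1*b2 - a2*b1)*e12 + (a1*b3 - a3*b1)*e13 + (a2*b3 - a3*b2)*e23
e12 coeff: 2*(-1) - (-3)*4 = -2 - (-12) = 10
e13 coeff: 2*(-5) - 5*4 = -10 - 20 = -30
e23 coeff: (-3)*(-5) - 5*(-1) = 15 - (-5) = 20
|a wedge b|^2 = 10^2 + (-30)^2 + 20^2
= 100 + 900 + 400
= 1400


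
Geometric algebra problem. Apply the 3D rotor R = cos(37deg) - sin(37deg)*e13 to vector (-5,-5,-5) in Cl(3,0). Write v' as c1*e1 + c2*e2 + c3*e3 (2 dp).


Rotor R = cos(37deg) - sin(37deg)*e13
Rotation angle theta = 2 * 37 = 74 degrees in the e13 plane (e1 -> e3).
The component perpendicular to the plane (e2) is invariant: v'_2 = v2 = -5.00
cos(74deg) = 0.2756, sin(74deg) = 0.9613
v'_1 = v1*cos(theta) - v3*sin(theta) = -5*0.2756 - (-5)*0.9613 = 3.43
v'_3 = v1*sin(theta) + v3*cos(theta) = -5*0.9613 + (-5)*0.2756 = -6.18
v' = 3.43*e1 - 5.00*e2 - 6.18*e3


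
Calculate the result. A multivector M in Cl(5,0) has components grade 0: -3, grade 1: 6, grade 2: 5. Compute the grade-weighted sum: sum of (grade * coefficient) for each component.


Grade-weighted sum = sum of grade_k * coefficient_k
0*(-3) = 0
1*6 = 6
2*5 = 10
Total = 0 + 6 + 10 = 16


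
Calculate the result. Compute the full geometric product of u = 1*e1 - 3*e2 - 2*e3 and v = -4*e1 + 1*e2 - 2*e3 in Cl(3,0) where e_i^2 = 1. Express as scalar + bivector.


In Cl(3,0): e_i^2 = 1, e_ie_j = -e_je_i for i != j.
Scalar part = u . v = 1*(-4) + (-3)*1 + (-2)*(-2)
= -4 + (-3) + 4 = -3
e12 coeff = 1*1 - (-3)*(-4) = 1 - 12 = -11
e13 coeff = 1*(-2) - (-2)*(-4) = -2 - 8 = -10
e23 coeff = (-3)*(-2) - (-2)*1 = 6 - (-2) = 8
uv = -3 - 11*e12 - 10*e13 + 8*e23


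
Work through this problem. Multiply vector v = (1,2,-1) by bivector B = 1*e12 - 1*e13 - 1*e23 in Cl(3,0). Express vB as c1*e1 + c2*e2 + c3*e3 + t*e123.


vB has grade-1 (vector) and grade-3 (trivector) parts: vB = (v _| B) + (v ^ B).
Vector part <vB>_1:
  e1: -v2*b12 - v3*b13 = -(2)*(1) - (-1)*(-1) = -3
  e2: v1*b12 - v3*b23 = (1)*(1) - (-1)*(-1) = 0
  e3: v1*b13 + v2*b23 = (1)*(-1) + (2)*(-1) = -3
Trivector part <vB>_3:
  e123: v1*b23 - v2*b13 + v3*b12 = (1)*(-1) - (2)*(-1) + (-1)*(1) = 0
vB = -3*e1 + 0*e2 - 3*e3 + 0*e123


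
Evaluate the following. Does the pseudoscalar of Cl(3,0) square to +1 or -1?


The pseudoscalar I = e1...e_n (product of all n generators) of Cl(p,q) satisfies I^2 = (-1)^(q + n(n-1)/2).
p = 3, q = 0, n = p + q = 3
n(n-1)/2 = 3 * 2 / 2 = 3
Exponent = q + n(n-1)/2 = 0 + 3 = 3
I^2 = (-1)^3 = -1


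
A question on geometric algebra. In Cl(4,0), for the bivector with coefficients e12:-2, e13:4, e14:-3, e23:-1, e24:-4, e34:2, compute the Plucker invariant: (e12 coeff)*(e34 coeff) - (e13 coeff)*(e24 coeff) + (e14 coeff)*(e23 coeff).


Plucker relation: af - be + cd
a*f = (-2)*2 = -4
b*e = 4*(-4) = -16
c*d = (-3)*(-1) = 3
af - be + cd = -4 - (-16) + 3
= 15


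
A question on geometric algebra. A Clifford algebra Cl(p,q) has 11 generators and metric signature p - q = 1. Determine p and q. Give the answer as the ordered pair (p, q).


We need p + q = 11 and p - q = 1.
Adding: 2p = 11 + 1 = 12, so p = 6.
Then q = 11 - 6 = 5.
(p, q) = (6, 5)


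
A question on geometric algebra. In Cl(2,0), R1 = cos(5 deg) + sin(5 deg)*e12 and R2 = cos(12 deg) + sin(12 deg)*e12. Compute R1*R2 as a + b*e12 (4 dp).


Same-plane rotors commute and their half-angles add:
R1*R2 = cos(a1 + a2) + sin(a1 + a2)*e12.
a1 + a2 = 5 + 12 = 17 deg
cos(17 deg) = 0.9563
sin(17 deg) = 0.2924
R1*R2 = 0.9563 + 0.2924*e12


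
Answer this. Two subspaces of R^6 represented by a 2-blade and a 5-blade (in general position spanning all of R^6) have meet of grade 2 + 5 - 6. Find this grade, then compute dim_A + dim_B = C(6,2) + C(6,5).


Meet grade = grade(A) + grade(B) - n
= 2 + 5 - 6 = 1
C(6,2) = 15
C(6,5) = 6
dim_A + dim_B = 15 + 6 = 21


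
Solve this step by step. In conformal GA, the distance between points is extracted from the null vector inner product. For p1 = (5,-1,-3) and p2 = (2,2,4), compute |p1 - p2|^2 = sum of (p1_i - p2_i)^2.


p1 - p2 = (3, -3, -7)
|p1 - p2|^2 = 3^2 + (-3)^2 + (-7)^2
= 9 + 9 + 49
= 67


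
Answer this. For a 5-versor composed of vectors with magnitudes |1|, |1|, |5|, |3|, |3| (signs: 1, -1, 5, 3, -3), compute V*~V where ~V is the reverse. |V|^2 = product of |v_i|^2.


Each vector v_i has |v_i|^2 = s_i^2
Squared scales: 1^2 = 1, (-1)^2 = 1, 5^2 = 25, 3^2 = 9, (-3)^2 = 9
|V|^2 = 1 * 1 * 25 * 9 * 9
= 2025


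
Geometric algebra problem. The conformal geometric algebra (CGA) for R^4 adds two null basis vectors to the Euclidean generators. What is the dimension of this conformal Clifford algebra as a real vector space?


The conformal model of R^4 uses Cl(5,1): the 4 Euclidean generators plus two extra orthogonal generators e+ (e+^2 = +1) and e- (e-^2 = -1), from which the null vectors e0, einf are built.
Number of generators m = 4 + 2 = 6.
dim Cl(p,q) = 2^m = 2^6 = 64


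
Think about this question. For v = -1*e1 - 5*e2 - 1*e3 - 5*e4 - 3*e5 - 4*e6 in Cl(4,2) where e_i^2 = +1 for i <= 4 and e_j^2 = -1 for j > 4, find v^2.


v^2 = sum of c_i^2 * e_i^2
Positive signature terms (e_i^2 = +1): (-1)^2 + (-5)^2 + (-1)^2 + (-5)^2 = 52
Negative signature terms (e_j^2 = -1): (-3)^2 + (-4)^2 = 25
v^2 = 52 - 25 = 27


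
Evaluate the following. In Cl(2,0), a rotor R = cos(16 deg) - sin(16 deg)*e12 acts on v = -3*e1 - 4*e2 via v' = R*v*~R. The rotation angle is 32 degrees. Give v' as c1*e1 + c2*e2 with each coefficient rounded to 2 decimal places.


Rotor R = cos(16deg) - sin(16deg)*e12
Rotation angle theta = 2 * 16 = 32 degrees
v' = R*v*~R rotates v by theta.
cos(32deg) = 0.8480, sin(32deg) = 0.5299
v'_1 = -3*cos(32deg) - (-4)*sin(32deg)
= -3*0.8480 - (-4)*0.5299
= -0.42
v'_2 = -3*sin(32deg) + (-4)*cos(32deg)
= -3*0.5299 + (-4)*0.8480
= -4.98
v' = -0.42*e1 - 4.98*e2


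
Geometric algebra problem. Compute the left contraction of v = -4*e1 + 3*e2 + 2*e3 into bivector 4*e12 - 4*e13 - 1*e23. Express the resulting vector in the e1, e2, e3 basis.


Left contraction v _| B = <vB>_1 (grade-1 part of the geometric product vB).
Using e1_|e12 = e2, e2_|e12 = -e1, e1_|e13 = e3, e3_|e13 = -e1, e2_|e23 = e3, e3_|e23 = -e2:
e1 coeff: -v2*b12 - v3*b13 = -(3)*(4) - (2)*(-4) = -4
e2 coeff: v1*b12 - v3*b23 = (-4)*(4) - (2)*(-1) = -14
e3 coeff: v1*b13 + v2*b23 = (-4)*(-4) + (3)*(-1) = 13
v _| B = -4*e1 - 14*e2 + 13*e3


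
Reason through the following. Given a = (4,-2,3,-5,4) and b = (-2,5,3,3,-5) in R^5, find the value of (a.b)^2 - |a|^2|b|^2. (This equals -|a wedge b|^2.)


a . b = 4*(-2) + (-2)*5 + 3*3 + (-5)*3 + 4*(-5)
= -8 + (-10) + 9 + (-15) + (-20) = -44
|a|^2 = 4^2 + (-2)^2 + 3^2 + (-5)^2 + 4^2 = 70
|b|^2 = (-2)^2 + 5^2 + 3^2 + 3^2 + (-5)^2 = 72
(a.b)^2 = (-44)^2 = 1936
|a|^2 * |b|^2 = 70 * 72 = 5040
Result = 1936 - 5040 = -3104


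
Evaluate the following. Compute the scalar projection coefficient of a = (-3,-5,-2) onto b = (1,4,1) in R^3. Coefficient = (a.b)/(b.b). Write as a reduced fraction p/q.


Projection coefficient = (a . b) / (b . b)
a . b = (-3)*1 + (-5)*4 + (-2)*1
= -3 + (-20) + (-2) = -25
b . b = 1^2 + 4^2 + 1^2
= 1 + 16 + 1 = 18
Coefficient = -25/18
In lowest terms: -25/18


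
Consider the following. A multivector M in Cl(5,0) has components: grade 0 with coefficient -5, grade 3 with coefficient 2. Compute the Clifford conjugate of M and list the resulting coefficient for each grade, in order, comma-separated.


Clifford conjugate sign for grade k: (-1)^(k(k+1)/2)
Grade 0: (-1)^(0*1/2) = (-1)^0 = 1, coeff -5 -> -5
Grade 3: (-1)^(3*4/2) = (-1)^6 = 1, coeff 2 -> 2
Conjugated coefficients: -5, 2


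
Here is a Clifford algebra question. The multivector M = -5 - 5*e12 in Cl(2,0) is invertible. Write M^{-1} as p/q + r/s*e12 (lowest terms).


M = -5 - 5*e12, where e12^2 = -1.
Since M commutes with its reverse ~M = a - b*e12, M * ~M = a^2 - b^2*e12^2 = a^2 + b^2.
So M^{-1} = ~M / (a^2 + b^2) = (a - b*e12)/(a^2 + b^2).
a^2 + b^2 = 25 + 25 = 50
Scalar part = -5/50 = -1/10
Bivector coeff = 5/50 = 1/10
M^{-1} = -1/10 + 1/10*e12


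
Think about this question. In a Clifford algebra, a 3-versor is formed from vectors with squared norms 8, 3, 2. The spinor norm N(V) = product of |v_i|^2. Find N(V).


Spinor norm N(V) = |v1|^2 * |v2|^2 * ... * |v3|^2
= 8 * 3 * 2
Running product: 8, 24, 48
N(V) = 48


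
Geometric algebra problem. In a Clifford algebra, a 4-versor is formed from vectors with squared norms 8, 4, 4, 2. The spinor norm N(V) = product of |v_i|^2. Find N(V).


Spinor norm N(V) = |v1|^2 * |v2|^2 * ... * |v4|^2
= 8 * 4 * 4 * 2
Running product: 8, 32, 128, 256
N(V) = 256


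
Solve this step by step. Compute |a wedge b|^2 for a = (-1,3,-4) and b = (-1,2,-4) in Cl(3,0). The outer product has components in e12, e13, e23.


a wedge b = (a1*b2 - a2*b1)*e12 + (a1*b3 - a3*b1)*e13 + (a2*b3 - a3*b2)*e23
e12 coeff: (-1)*2 - 3*(-1) = -2 - (-3) = 1
e13 coeff: (-1)*(-4) - (-4)*(-1) = 4 - 4 = 0
e23 coeff: 3*(-4) - (-4)*2 = -12 - (-8) = -4
|a wedge b|^2 = 1^2 + 0^2 + (-4)^2
= 1 + 0 + 16
= 17


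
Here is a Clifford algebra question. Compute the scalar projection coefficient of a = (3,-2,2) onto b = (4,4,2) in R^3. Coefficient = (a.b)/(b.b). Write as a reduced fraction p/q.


Projection coefficient = (a . b) / (b . b)
a . b = 3*4 + (-2)*4 + 2*2
= 12 + (-8) + 4 = 8
b . b = 4^2 + 4^2 + 2^2
= 16 + 16 + 4 = 36
Coefficient = 8/36
In lowest terms: 2/9


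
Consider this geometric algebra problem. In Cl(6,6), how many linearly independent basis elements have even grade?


Even subalgebra dimension = 2^(n-1)
n = 6 + 6 = 12
2^(12 - 1) = 2^11 = 2048
Verification: sum of C(12,k) for even k = 1 + 66 + 495 + 924 + 495 + 66 + 1 = 2048
Result = 2048
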